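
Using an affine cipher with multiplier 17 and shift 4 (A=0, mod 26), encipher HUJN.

H(7): 17·7+4=123≡19 → T
U(20): 17·20+4=344≡6 → G
J(9): 17·9+4=157≡1 → B
N(13): 17·13+4=225≡17 → R

TGBR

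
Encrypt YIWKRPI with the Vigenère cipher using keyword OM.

Repeat the key across the message: OMOMOMO
Y(24)+O(14): 38≡12 → M
I(8)+M(12): 20 → U
W(22)+O(14): 36≡10 → K
K(10)+M(12): 22 → W
R(17)+O(14): 31≡5 → F
P(15)+M(12): 27≡1 → B
I(8)+O(14): 22 → W

MUKWFBW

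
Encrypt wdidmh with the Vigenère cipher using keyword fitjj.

blbmvm

Repeat the key across the message: fitjjf
w(22)+f(5): 27≡1 → b
d(3)+i(8): 11 → l
i(8)+t(19): 27≡1 → b
d(3)+j(9): 12 → m
m(12)+j(9): 21 → v
h(7)+f(5): 12 → m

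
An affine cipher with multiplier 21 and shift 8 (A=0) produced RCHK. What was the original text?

TWVK

The inverse of 21 mod 26 is 5, since 21·5=105≡1. Apply D(y)=5·(y−8) mod 26:
R(17): 5·(17−8)=45≡19 → T
C(2): 5·(2−8)=-30≡22 → W
H(7): 5·(7−8)=-5≡21 → V
K(10): 5·(10−8)=10 → K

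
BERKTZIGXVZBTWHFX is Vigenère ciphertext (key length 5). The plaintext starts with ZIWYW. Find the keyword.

Subtract each crib letter from the matching ciphertext letter (mod 26):
B(1)−Z(25)=-24≡2 → C
E(4)−I(8)=-4≡22 → W
R(17)−W(22)=-5≡21 → V
K(10)−Y(24)=-14≡12 → M
T(19)−W(22)=-3≡23 → X

CWVMX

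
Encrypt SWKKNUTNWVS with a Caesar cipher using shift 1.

S(18): 18+1=19 → T
W(22): 22+1=23 → X
K(10): 10+1=11 → L
K(10): 10+1=11 → L
N(13): 13+1=14 → O
U(20): 20+1=21 → V
T(19): 19+1=20 → U
N(13): 13+1=14 → O
W(22): 22+1=23 → X
V(21): 21+1=22 → W
S(18): 18+1=19 → T

TXLLOVUOXWT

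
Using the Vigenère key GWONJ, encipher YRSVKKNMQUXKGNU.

ENGITQJADDDGUAD

Repeat the key across the message: GWONJGWONJGWONJ
Y(24)+G(6): 30≡4 → E
R(17)+W(22): 39≡13 → N
S(18)+O(14): 32≡6 → G
V(21)+N(13): 34≡8 → I
K(10)+J(9): 19 → T
K(10)+G(6): 16 → Q
N(13)+W(22): 35≡9 → J
M(12)+O(14): 26≡0 → A
Q(16)+N(13): 29≡3 → D
U(20)+J(9): 29≡3 → D
X(23)+G(6): 29≡3 → D
K(10)+W(22): 32≡6 → G
G(6)+O(14): 20 → U
N(13)+N(13): 26≡0 → A
U(20)+J(9): 29≡3 → D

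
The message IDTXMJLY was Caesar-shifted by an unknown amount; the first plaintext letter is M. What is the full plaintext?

MHXBQNPC

From the crib: I(8)−M(12)=-4≡22, so the shift is 22.
Subtract 22 from each ciphertext letter:
I(8): 8−22=-14≡12 → M
D(3): 3−22=-19≡7 → H
T(19): 19−22=-3≡23 → X
X(23): 23−22=1 → B
M(12): 12−22=-10≡16 → Q
J(9): 9−22=-13≡13 → N
L(11): 11−22=-11≡15 → P
Y(24): 24−22=2 → C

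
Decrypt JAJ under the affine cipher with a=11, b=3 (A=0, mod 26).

The inverse of 11 mod 26 is 19, since 11·19=209≡1. Apply D(y)=19·(y−3) mod 26:
J(9): 19·(9−3)=114≡10 → K
A(0): 19·(0−3)=-57≡21 → V
J(9): 19·(9−3)=114≡10 → K

KVK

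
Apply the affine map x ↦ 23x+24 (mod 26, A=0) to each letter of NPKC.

LFUS

N(13): 23·13+24=323≡11 → L
P(15): 23·15+24=369≡5 → F
K(10): 23·10+24=254≡20 → U
C(2): 23·2+24=70≡18 → S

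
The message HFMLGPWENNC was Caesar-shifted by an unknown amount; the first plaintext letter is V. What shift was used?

12

From the crib: H(7)−V(21)=-14≡12, so the shift is 12.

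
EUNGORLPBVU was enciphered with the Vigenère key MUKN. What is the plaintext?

SADTCXBCPBK

Repeat the key across the ciphertext: MUKNMUKNMUK
E(4)−M(12): -8≡18 → S
U(20)−U(20): 0 → A
N(13)−K(10): 3 → D
G(6)−N(13): -7≡19 → T
O(14)−M(12): 2 → C
R(17)−U(20): -3≡23 → X
L(11)−K(10): 1 → B
P(15)−N(13): 2 → C
B(1)−M(12): -11≡15 → P
V(21)−U(20): 1 → B
U(20)−K(10): 10 → K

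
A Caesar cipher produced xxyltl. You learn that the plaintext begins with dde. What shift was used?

20

From the crib: x(23)−d(3)=20, so the shift is 20.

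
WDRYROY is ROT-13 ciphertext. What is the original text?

JQELEBL

W(22): 22−13=9 → J
D(3): 3−13=-10≡16 → Q
R(17): 17−13=4 → E
Y(24): 24−13=11 → L
R(17): 17−13=4 → E
O(14): 14−13=1 → B
Y(24): 24−13=11 → L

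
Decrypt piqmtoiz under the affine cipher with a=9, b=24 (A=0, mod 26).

The inverse of 9 mod 26 is 3, since 9·3=27≡1. Apply D(y)=3·(y−24) mod 26:
p(15): 3·(15−24)=-27≡25 → z
i(8): 3·(8−24)=-48≡4 → e
q(16): 3·(16−24)=-24≡2 → c
m(12): 3·(12−24)=-36≡16 → q
t(19): 3·(19−24)=-15≡11 → l
o(14): 3·(14−24)=-30≡22 → w
i(8): 3·(8−24)=-48≡4 → e
z(25): 3·(25−24)=3 → d

zecqlwed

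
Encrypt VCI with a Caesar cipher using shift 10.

FMS

V(21): 21+10=31≡5 → F
C(2): 2+10=12 → M
I(8): 8+10=18 → S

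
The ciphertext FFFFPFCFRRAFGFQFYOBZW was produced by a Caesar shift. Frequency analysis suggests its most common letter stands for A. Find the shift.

5

The most frequent ciphertext letter is F (appears 9 times).
F is position 5; A is position 0.
Shift = 5.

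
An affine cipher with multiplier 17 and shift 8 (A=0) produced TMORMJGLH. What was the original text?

The inverse of 17 mod 26 is 23, since 17·23=391≡1. Apply D(y)=23·(y−8) mod 26:
T(19): 23·(19−8)=253≡19 → T
M(12): 23·(12−8)=92≡14 → O
O(14): 23·(14−8)=138≡8 → I
R(17): 23·(17−8)=207≡25 → Z
M(12): 23·(12−8)=92≡14 → O
J(9): 23·(9−8)=23 → X
G(6): 23·(6−8)=-46≡6 → G
L(11): 23·(11−8)=69≡17 → R
H(7): 23·(7−8)=-23≡3 → D

TOIZOXGRD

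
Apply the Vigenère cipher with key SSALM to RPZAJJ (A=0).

JHZLVB

Repeat the key across the message: SSALMS
R(17)+S(18): 35≡9 → J
P(15)+S(18): 33≡7 → H
Z(25)+A(0): 25 → Z
A(0)+L(11): 11 → L
J(9)+M(12): 21 → V
J(9)+S(18): 27≡1 → B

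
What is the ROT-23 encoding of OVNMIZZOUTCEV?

LSKJFWWLRQZBS

O(14): 14+23=37≡11 → L
V(21): 21+23=44≡18 → S
N(13): 13+23=36≡10 → K
M(12): 12+23=35≡9 → J
I(8): 8+23=31≡5 → F
Z(25): 25+23=48≡22 → W
Z(25): 25+23=48≡22 → W
O(14): 14+23=37≡11 → L
U(20): 20+23=43≡17 → R
T(19): 19+23=42≡16 → Q
C(2): 2+23=25 → Z
E(4): 4+23=27≡1 → B
V(21): 21+23=44≡18 → S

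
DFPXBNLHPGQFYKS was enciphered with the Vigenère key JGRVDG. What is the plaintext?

Repeat the key across the ciphertext: JGRVDGJGRVDGJGR
D(3)−J(9): -6≡20 → U
F(5)−G(6): -1≡25 → Z
P(15)−R(17): -2≡24 → Y
X(23)−V(21): 2 → C
B(1)−D(3): -2≡24 → Y
N(13)−G(6): 7 → H
L(11)−J(9): 2 → C
H(7)−G(6): 1 → B
P(15)−R(17): -2≡24 → Y
G(6)−V(21): -15≡11 → L
Q(16)−D(3): 13 → N
F(5)−G(6): -1≡25 → Z
Y(24)−J(9): 15 → P
K(10)−G(6): 4 → E
S(18)−R(17): 1 → B

UZYCYHCBYLNZPEB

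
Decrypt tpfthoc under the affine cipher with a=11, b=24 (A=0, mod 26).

jldjpsy

The inverse of 11 mod 26 is 19, since 11·19=209≡1. Apply D(y)=19·(y−24) mod 26:
t(19): 19·(19−24)=-95≡9 → j
p(15): 19·(15−24)=-171≡11 → l
f(5): 19·(5−24)=-361≡3 → d
t(19): 19·(19−24)=-95≡9 → j
h(7): 19·(7−24)=-323≡15 → p
o(14): 19·(14−24)=-190≡18 → s
c(2): 19·(2−24)=-418≡24 → y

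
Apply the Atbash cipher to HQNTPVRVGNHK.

SJMGKEIETMSP

H(7) → S(18)
Q(16) → J(9)
N(13) → M(12)
T(19) → G(6)
P(15) → K(10)
V(21) → E(4)
R(17) → I(8)
V(21) → E(4)
G(6) → T(19)
N(13) → M(12)
H(7) → S(18)
K(10) → P(15)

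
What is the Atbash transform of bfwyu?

yudbf

b(1) → y(24)
f(5) → u(20)
w(22) → d(3)
y(24) → b(1)
u(20) → f(5)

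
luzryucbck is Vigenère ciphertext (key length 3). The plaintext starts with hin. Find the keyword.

emm

Subtract each crib letter from the matching ciphertext letter (mod 26):
l(11)−h(7)=4 → e
u(20)−i(8)=12 → m
z(25)−n(13)=12 → m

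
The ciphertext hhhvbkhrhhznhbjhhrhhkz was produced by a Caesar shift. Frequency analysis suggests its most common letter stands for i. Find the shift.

The most frequent ciphertext letter is h (appears 11 times).
h is position 7; i is position 8.
Shift = -1≡25.

25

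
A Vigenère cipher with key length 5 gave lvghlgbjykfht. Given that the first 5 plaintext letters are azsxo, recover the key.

lwokx

Subtract each crib letter from the matching ciphertext letter (mod 26):
l(11)−a(0)=11 → l
v(21)−z(25)=-4≡22 → w
g(6)−s(18)=-12≡14 → o
h(7)−x(23)=-16≡10 → k
l(11)−o(14)=-3≡23 → x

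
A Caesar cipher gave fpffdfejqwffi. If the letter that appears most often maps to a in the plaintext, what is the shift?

The most frequent ciphertext letter is f (appears 6 times).
f is position 5; a is position 0.
Shift = 5.

5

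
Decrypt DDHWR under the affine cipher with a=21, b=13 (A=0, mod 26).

CCWTU

The inverse of 21 mod 26 is 5, since 21·5=105≡1. Apply D(y)=5·(y−13) mod 26:
D(3): 5·(3−13)=-50≡2 → C
D(3): 5·(3−13)=-50≡2 → C
H(7): 5·(7−13)=-30≡22 → W
W(22): 5·(22−13)=45≡19 → T
R(17): 5·(17−13)=20 → U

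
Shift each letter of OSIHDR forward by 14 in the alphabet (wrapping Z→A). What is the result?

CGWVRF

O(14): 14+14=28≡2 → C
S(18): 18+14=32≡6 → G
I(8): 8+14=22 → W
H(7): 7+14=21 → V
D(3): 3+14=17 → R
R(17): 17+14=31≡5 → F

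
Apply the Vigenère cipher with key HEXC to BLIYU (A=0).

IPFAB

Repeat the key across the message: HEXCH
B(1)+H(7): 8 → I
L(11)+E(4): 15 → P
I(8)+X(23): 31≡5 → F
Y(24)+C(2): 26≡0 → A
U(20)+H(7): 27≡1 → B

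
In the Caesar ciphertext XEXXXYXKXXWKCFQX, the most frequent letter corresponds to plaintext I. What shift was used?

The most frequent ciphertext letter is X (appears 8 times).
X is position 23; I is position 8.
Shift = 15.

15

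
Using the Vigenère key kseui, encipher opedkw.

yhixsg

Repeat the key across the message: kseuik
o(14)+k(10): 24 → y
p(15)+s(18): 33≡7 → h
e(4)+e(4): 8 → i
d(3)+u(20): 23 → x
k(10)+i(8): 18 → s
w(22)+k(10): 32≡6 → g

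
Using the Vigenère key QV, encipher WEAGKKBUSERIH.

MZQBAFRPIZHDX

Repeat the key across the message: QVQVQVQVQVQVQ
W(22)+Q(16): 38≡12 → M
E(4)+V(21): 25 → Z
A(0)+Q(16): 16 → Q
G(6)+V(21): 27≡1 → B
K(10)+Q(16): 26≡0 → A
K(10)+V(21): 31≡5 → F
B(1)+Q(16): 17 → R
U(20)+V(21): 41≡15 → P
S(18)+Q(16): 34≡8 → I
E(4)+V(21): 25 → Z
R(17)+Q(16): 33≡7 → H
I(8)+V(21): 29≡3 → D
H(7)+Q(16): 23 → X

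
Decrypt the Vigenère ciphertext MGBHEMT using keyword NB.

ZFOGRLG

Repeat the key across the ciphertext: NBNBNBN
M(12)−N(13): -1≡25 → Z
G(6)−B(1): 5 → F
B(1)−N(13): -12≡14 → O
H(7)−B(1): 6 → G
E(4)−N(13): -9≡17 → R
M(12)−B(1): 11 → L
T(19)−N(13): 6 → G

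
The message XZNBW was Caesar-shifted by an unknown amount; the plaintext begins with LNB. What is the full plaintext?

LNBPK

From the crib: X(23)−L(11)=12, so the shift is 12.
Subtract 12 from each ciphertext letter:
X(23): 23−12=11 → L
Z(25): 25−12=13 → N
N(13): 13−12=1 → B
B(1): 1−12=-11≡15 → P
W(22): 22−12=10 → K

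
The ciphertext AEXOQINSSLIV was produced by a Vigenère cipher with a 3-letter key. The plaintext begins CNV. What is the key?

YRC

Subtract each crib letter from the matching ciphertext letter (mod 26):
A(0)−C(2)=-2≡24 → Y
E(4)−N(13)=-9≡17 → R
X(23)−V(21)=2 → C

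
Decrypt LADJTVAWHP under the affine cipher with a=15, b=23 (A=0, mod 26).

UVQGYMVTSW

The inverse of 15 mod 26 is 7, since 15·7=105≡1. Apply D(y)=7·(y−23) mod 26:
L(11): 7·(11−23)=-84≡20 → U
A(0): 7·(0−23)=-161≡21 → V
D(3): 7·(3−23)=-140≡16 → Q
J(9): 7·(9−23)=-98≡6 → G
T(19): 7·(19−23)=-28≡24 → Y
V(21): 7·(21−23)=-14≡12 → M
A(0): 7·(0−23)=-161≡21 → V
W(22): 7·(22−23)=-7≡19 → T
H(7): 7·(7−23)=-112≡18 → S
P(15): 7·(15−23)=-56≡22 → W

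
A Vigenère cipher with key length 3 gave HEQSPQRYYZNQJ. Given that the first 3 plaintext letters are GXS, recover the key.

BHY

Subtract each crib letter from the matching ciphertext letter (mod 26):
H(7)−G(6)=1 → B
E(4)−X(23)=-19≡7 → H
Q(16)−S(18)=-2≡24 → Y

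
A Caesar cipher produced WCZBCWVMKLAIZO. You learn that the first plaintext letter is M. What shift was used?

10

From the crib: W(22)−M(12)=10, so the shift is 10.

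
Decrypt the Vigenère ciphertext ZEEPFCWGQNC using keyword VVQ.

Repeat the key across the ciphertext: VVQVVQVVQVV
Z(25)−V(21): 4 → E
E(4)−V(21): -17≡9 → J
E(4)−Q(16): -12≡14 → O
P(15)−V(21): -6≡20 → U
F(5)−V(21): -16≡10 → K
C(2)−Q(16): -14≡12 → M
W(22)−V(21): 1 → B
G(6)−V(21): -15≡11 → L
Q(16)−Q(16): 0 → A
N(13)−V(21): -8≡18 → S
C(2)−V(21): -19≡7 → H

EJOUKMBLASH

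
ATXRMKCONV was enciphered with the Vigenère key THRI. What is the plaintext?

Repeat the key across the ciphertext: THRITHRITH
A(0)−T(19): -19≡7 → H
T(19)−H(7): 12 → M
X(23)−R(17): 6 → G
R(17)−I(8): 9 → J
M(12)−T(19): -7≡19 → T
K(10)−H(7): 3 → D
C(2)−R(17): -15≡11 → L
O(14)−I(8): 6 → G
N(13)−T(19): -6≡20 → U
V(21)−H(7): 14 → O

HMGJTDLGUO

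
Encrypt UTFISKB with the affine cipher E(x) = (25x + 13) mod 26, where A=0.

U(20): 25·20+13=513≡19 → T
T(19): 25·19+13=488≡20 → U
F(5): 25·5+13=138≡8 → I
I(8): 25·8+13=213≡5 → F
S(18): 25·18+13=463≡21 → V
K(10): 25·10+13=263≡3 → D
B(1): 25·1+13=38≡12 → M

TUIFVDM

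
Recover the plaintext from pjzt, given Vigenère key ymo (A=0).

Repeat the key across the ciphertext: ymoy
p(15)−y(24): -9≡17 → r
j(9)−m(12): -3≡23 → x
z(25)−o(14): 11 → l
t(19)−y(24): -5≡21 → v

rxlv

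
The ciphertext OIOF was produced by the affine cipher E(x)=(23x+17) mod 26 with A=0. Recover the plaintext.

The inverse of 23 mod 26 is 17, since 23·17=391≡1. Apply D(y)=17·(y−17) mod 26:
O(14): 17·(14−17)=-51≡1 → B
I(8): 17·(8−17)=-153≡3 → D
O(14): 17·(14−17)=-51≡1 → B
F(5): 17·(5−17)=-204≡4 → E

BDBE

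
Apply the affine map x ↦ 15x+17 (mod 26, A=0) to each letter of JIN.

J(9): 15·9+17=152≡22 → W
I(8): 15·8+17=137≡7 → H
N(13): 15·13+17=212≡4 → E

WHE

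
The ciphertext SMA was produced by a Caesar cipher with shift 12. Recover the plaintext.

S(18): 18−12=6 → G
M(12): 12−12=0 → A
A(0): 0−12=-12≡14 → O

GAO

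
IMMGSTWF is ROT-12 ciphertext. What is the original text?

WAAUGHKT

I(8): 8−12=-4≡22 → W
M(12): 12−12=0 → A
M(12): 12−12=0 → A
G(6): 6−12=-6≡20 → U
S(18): 18−12=6 → G
T(19): 19−12=7 → H
W(22): 22−12=10 → K
F(5): 5−12=-7≡19 → T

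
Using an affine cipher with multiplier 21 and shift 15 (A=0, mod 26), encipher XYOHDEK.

X(23): 21·23+15=498≡4 → E
Y(24): 21·24+15=519≡25 → Z
O(14): 21·14+15=309≡23 → X
H(7): 21·7+15=162≡6 → G
D(3): 21·3+15=78≡0 → A
E(4): 21·4+15=99≡21 → V
K(10): 21·10+15=225≡17 → R

EZXGAVR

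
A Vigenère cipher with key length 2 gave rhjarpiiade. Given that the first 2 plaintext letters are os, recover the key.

Subtract each crib letter from the matching ciphertext letter (mod 26):
r(17)−o(14)=3 → d
h(7)−s(18)=-11≡15 → p

dp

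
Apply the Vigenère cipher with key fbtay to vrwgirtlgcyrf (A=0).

aspggwuegadsy

Repeat the key across the message: fbtayfbtayfbt
v(21)+f(5): 26≡0 → a
r(17)+b(1): 18 → s
w(22)+t(19): 41≡15 → p
g(6)+a(0): 6 → g
i(8)+y(24): 32≡6 → g
r(17)+f(5): 22 → w
t(19)+b(1): 20 → u
l(11)+t(19): 30≡4 → e
g(6)+a(0): 6 → g
c(2)+y(24): 26≡0 → a
y(24)+f(5): 29≡3 → d
r(17)+b(1): 18 → s
f(5)+t(19): 24 → y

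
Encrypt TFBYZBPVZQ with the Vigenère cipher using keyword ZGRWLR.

Repeat the key across the message: ZGRWLRZGRW
T(19)+Z(25): 44≡18 → S
F(5)+G(6): 11 → L
B(1)+R(17): 18 → S
Y(24)+W(22): 46≡20 → U
Z(25)+L(11): 36≡10 → K
B(1)+R(17): 18 → S
P(15)+Z(25): 40≡14 → O
V(21)+G(6): 27≡1 → B
Z(25)+R(17): 42≡16 → Q
Q(16)+W(22): 38≡12 → M

SLSUKSOBQM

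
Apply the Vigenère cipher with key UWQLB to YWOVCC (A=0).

SSEGDW

Repeat the key across the message: UWQLBU
Y(24)+U(20): 44≡18 → S
W(22)+W(22): 44≡18 → S
O(14)+Q(16): 30≡4 → E
V(21)+L(11): 32≡6 → G
C(2)+B(1): 3 → D
C(2)+U(20): 22 → W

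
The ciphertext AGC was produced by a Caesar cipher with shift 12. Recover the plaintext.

OUQ

A(0): 0−12=-12≡14 → O
G(6): 6−12=-6≡20 → U
C(2): 2−12=-10≡16 → Q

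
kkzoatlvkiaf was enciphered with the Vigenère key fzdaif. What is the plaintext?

flwosogwhisa

Repeat the key across the ciphertext: fzdaiffzdaif
k(10)−f(5): 5 → f
k(10)−z(25): -15≡11 → l
z(25)−d(3): 22 → w
o(14)−a(0): 14 → o
a(0)−i(8): -8≡18 → s
t(19)−f(5): 14 → o
l(11)−f(5): 6 → g
v(21)−z(25): -4≡22 → w
k(10)−d(3): 7 → h
i(8)−a(0): 8 → i
a(0)−i(8): -8≡18 → s
f(5)−f(5): 0 → a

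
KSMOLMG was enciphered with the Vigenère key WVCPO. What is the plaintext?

OXKZXQL

Repeat the key across the ciphertext: WVCPOWV
K(10)−W(22): -12≡14 → O
S(18)−V(21): -3≡23 → X
M(12)−C(2): 10 → K
O(14)−P(15): -1≡25 → Z
L(11)−O(14): -3≡23 → X
M(12)−W(22): -10≡16 → Q
G(6)−V(21): -15≡11 → L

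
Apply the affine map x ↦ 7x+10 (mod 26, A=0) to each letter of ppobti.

p(15): 7·15+10=115≡11 → l
p(15): 7·15+10=115≡11 → l
o(14): 7·14+10=108≡4 → e
b(1): 7·1+10=17 → r
t(19): 7·19+10=143≡13 → n
i(8): 7·8+10=66≡14 → o

llerno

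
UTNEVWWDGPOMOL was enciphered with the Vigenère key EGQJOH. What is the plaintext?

QNXVHPSXQGAFKF

Repeat the key across the ciphertext: EGQJOHEGQJOHEG
U(20)−E(4): 16 → Q
T(19)−G(6): 13 → N
N(13)−Q(16): -3≡23 → X
E(4)−J(9): -5≡21 → V
V(21)−O(14): 7 → H
W(22)−H(7): 15 → P
W(22)−E(4): 18 → S
D(3)−G(6): -3≡23 → X
G(6)−Q(16): -10≡16 → Q
P(15)−J(9): 6 → G
O(14)−O(14): 0 → A
M(12)−H(7): 5 → F
O(14)−E(4): 10 → K
L(11)−G(6): 5 → F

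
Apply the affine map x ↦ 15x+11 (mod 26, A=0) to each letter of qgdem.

rxetj

q(16): 15·16+11=251≡17 → r
g(6): 15·6+11=101≡23 → x
d(3): 15·3+11=56≡4 → e
e(4): 15·4+11=71≡19 → t
m(12): 15·12+11=191≡9 → j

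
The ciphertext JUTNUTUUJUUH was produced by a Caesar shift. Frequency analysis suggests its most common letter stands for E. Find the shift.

16

The most frequent ciphertext letter is U (appears 6 times).
U is position 20; E is position 4.
Shift = 16.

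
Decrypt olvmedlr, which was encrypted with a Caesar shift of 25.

pmwnfems

o(14): 14−25=-11≡15 → p
l(11): 11−25=-14≡12 → m
v(21): 21−25=-4≡22 → w
m(12): 12−25=-13≡13 → n
e(4): 4−25=-21≡5 → f
d(3): 3−25=-22≡4 → e
l(11): 11−25=-14≡12 → m
r(17): 17−25=-8≡18 → s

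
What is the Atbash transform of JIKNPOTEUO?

QRPMKLGVFL

J(9) → Q(16)
I(8) → R(17)
K(10) → P(15)
N(13) → M(12)
P(15) → K(10)
O(14) → L(11)
T(19) → G(6)
E(4) → V(21)
U(20) → F(5)
O(14) → L(11)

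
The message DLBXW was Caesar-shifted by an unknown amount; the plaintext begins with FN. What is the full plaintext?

From the crib: D(3)−F(5)=-2≡24, so the shift is 24.
Subtract 24 from each ciphertext letter:
D(3): 3−24=-21≡5 → F
L(11): 11−24=-13≡13 → N
B(1): 1−24=-23≡3 → D
X(23): 23−24=-1≡25 → Z
W(22): 22−24=-2≡24 → Y

FNDZY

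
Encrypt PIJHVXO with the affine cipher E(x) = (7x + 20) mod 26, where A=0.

P(15): 7·15+20=125≡21 → V
I(8): 7·8+20=76≡24 → Y
J(9): 7·9+20=83≡5 → F
H(7): 7·7+20=69≡17 → R
V(21): 7·21+20=167≡11 → L
X(23): 7·23+20=181≡25 → Z
O(14): 7·14+20=118≡14 → O

VYFRLZO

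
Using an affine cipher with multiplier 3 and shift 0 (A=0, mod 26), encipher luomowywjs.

hiqkqouobc

l(11): 3·11+0=33≡7 → h
u(20): 3·20+0=60≡8 → i
o(14): 3·14+0=42≡16 → q
m(12): 3·12+0=36≡10 → k
o(14): 3·14+0=42≡16 → q
w(22): 3·22+0=66≡14 → o
y(24): 3·24+0=72≡20 → u
w(22): 3·22+0=66≡14 → o
j(9): 3·9+0=27≡1 → b
s(18): 3·18+0=54≡2 → c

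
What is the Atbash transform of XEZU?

CVAF

X(23) → C(2)
E(4) → V(21)
Z(25) → A(0)
U(20) → F(5)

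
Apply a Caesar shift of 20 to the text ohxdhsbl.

o(14): 14+20=34≡8 → i
h(7): 7+20=27≡1 → b
x(23): 23+20=43≡17 → r
d(3): 3+20=23 → x
h(7): 7+20=27≡1 → b
s(18): 18+20=38≡12 → m
b(1): 1+20=21 → v
l(11): 11+20=31≡5 → f

ibrxbmvf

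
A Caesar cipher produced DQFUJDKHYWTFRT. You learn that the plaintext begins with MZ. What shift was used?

From the crib: D(3)−M(12)=-9≡17, so the shift is 17.

17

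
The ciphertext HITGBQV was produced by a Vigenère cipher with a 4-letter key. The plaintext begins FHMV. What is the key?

CBHL

Subtract each crib letter from the matching ciphertext letter (mod 26):
H(7)−F(5)=2 → C
I(8)−H(7)=1 → B
T(19)−M(12)=7 → H
G(6)−V(21)=-15≡11 → L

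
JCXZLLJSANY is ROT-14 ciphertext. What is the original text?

VOJLXXVEMZK

J(9): 9−14=-5≡21 → V
C(2): 2−14=-12≡14 → O
X(23): 23−14=9 → J
Z(25): 25−14=11 → L
L(11): 11−14=-3≡23 → X
L(11): 11−14=-3≡23 → X
J(9): 9−14=-5≡21 → V
S(18): 18−14=4 → E
A(0): 0−14=-14≡12 → M
N(13): 13−14=-1≡25 → Z
Y(24): 24−14=10 → K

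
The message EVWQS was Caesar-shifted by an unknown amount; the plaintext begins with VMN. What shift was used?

From the crib: E(4)−V(21)=-17≡9, so the shift is 9.

9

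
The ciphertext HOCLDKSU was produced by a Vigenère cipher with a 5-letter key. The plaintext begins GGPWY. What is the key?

Subtract each crib letter from the matching ciphertext letter (mod 26):
H(7)−G(6)=1 → B
O(14)−G(6)=8 → I
C(2)−P(15)=-13≡13 → N
L(11)−W(22)=-11≡15 → P
D(3)−Y(24)=-21≡5 → F

BINPF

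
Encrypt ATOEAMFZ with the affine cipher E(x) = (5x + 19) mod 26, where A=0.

TKLNTBSO

A(0): 5·0+19=19 → T
T(19): 5·19+19=114≡10 → K
O(14): 5·14+19=89≡11 → L
E(4): 5·4+19=39≡13 → N
A(0): 5·0+19=19 → T
M(12): 5·12+19=79≡1 → B
F(5): 5·5+19=44≡18 → S
Z(25): 5·25+19=144≡14 → O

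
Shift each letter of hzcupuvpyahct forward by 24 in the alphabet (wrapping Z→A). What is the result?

h(7): 7+24=31≡5 → f
z(25): 25+24=49≡23 → x
c(2): 2+24=26≡0 → a
u(20): 20+24=44≡18 → s
p(15): 15+24=39≡13 → n
u(20): 20+24=44≡18 → s
v(21): 21+24=45≡19 → t
p(15): 15+24=39≡13 → n
y(24): 24+24=48≡22 → w
a(0): 0+24=24 → y
h(7): 7+24=31≡5 → f
c(2): 2+24=26≡0 → a
t(19): 19+24=43≡17 → r

fxasnstnwyfar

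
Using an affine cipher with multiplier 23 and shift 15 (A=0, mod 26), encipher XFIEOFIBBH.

X(23): 23·23+15=544≡24 → Y
F(5): 23·5+15=130≡0 → A
I(8): 23·8+15=199≡17 → R
E(4): 23·4+15=107≡3 → D
O(14): 23·14+15=337≡25 → Z
F(5): 23·5+15=130≡0 → A
I(8): 23·8+15=199≡17 → R
B(1): 23·1+15=38≡12 → M
B(1): 23·1+15=38≡12 → M
H(7): 23·7+15=176≡20 → U

YARDZARMMU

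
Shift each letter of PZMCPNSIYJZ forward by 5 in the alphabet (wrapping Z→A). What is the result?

UERHUSXNDOE

P(15): 15+5=20 → U
Z(25): 25+5=30≡4 → E
M(12): 12+5=17 → R
C(2): 2+5=7 → H
P(15): 15+5=20 → U
N(13): 13+5=18 → S
S(18): 18+5=23 → X
I(8): 8+5=13 → N
Y(24): 24+5=29≡3 → D
J(9): 9+5=14 → O
Z(25): 25+5=30≡4 → E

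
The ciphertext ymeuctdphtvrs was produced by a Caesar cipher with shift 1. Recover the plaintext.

y(24): 24−1=23 → x
m(12): 12−1=11 → l
e(4): 4−1=3 → d
u(20): 20−1=19 → t
c(2): 2−1=1 → b
t(19): 19−1=18 → s
d(3): 3−1=2 → c
p(15): 15−1=14 → o
h(7): 7−1=6 → g
t(19): 19−1=18 → s
v(21): 21−1=20 → u
r(17): 17−1=16 → q
s(18): 18−1=17 → r

xldtbscogsuqr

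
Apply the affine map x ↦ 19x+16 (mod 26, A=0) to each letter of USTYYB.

U(20): 19·20+16=396≡6 → G
S(18): 19·18+16=358≡20 → U
T(19): 19·19+16=377≡13 → N
Y(24): 19·24+16=472≡4 → E
Y(24): 19·24+16=472≡4 → E
B(1): 19·1+16=35≡9 → J

GUNEEJ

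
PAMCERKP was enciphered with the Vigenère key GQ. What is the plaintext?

Repeat the key across the ciphertext: GQGQGQGQ
P(15)−G(6): 9 → J
A(0)−Q(16): -16≡10 → K
M(12)−G(6): 6 → G
C(2)−Q(16): -14≡12 → M
E(4)−G(6): -2≡24 → Y
R(17)−Q(16): 1 → B
K(10)−G(6): 4 → E
P(15)−Q(16): -1≡25 → Z

JKGMYBEZ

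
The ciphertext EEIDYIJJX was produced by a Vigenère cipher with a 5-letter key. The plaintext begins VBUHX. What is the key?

JDOWB

Subtract each crib letter from the matching ciphertext letter (mod 26):
E(4)−V(21)=-17≡9 → J
E(4)−B(1)=3 → D
I(8)−U(20)=-12≡14 → O
D(3)−H(7)=-4≡22 → W
Y(24)−X(23)=1 → B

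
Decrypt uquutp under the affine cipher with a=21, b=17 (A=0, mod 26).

The inverse of 21 mod 26 is 5, since 21·5=105≡1. Apply D(y)=5·(y−17) mod 26:
u(20): 5·(20−17)=15 → p
q(16): 5·(16−17)=-5≡21 → v
u(20): 5·(20−17)=15 → p
u(20): 5·(20−17)=15 → p
t(19): 5·(19−17)=10 → k
p(15): 5·(15−17)=-10≡16 → q

pvppkq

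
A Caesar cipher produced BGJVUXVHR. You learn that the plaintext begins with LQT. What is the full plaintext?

From the crib: B(1)−L(11)=-10≡16, so the shift is 16.
Subtract 16 from each ciphertext letter:
B(1): 1−16=-15≡11 → L
G(6): 6−16=-10≡16 → Q
J(9): 9−16=-7≡19 → T
V(21): 21−16=5 → F
U(20): 20−16=4 → E
X(23): 23−16=7 → H
V(21): 21−16=5 → F
H(7): 7−16=-9≡17 → R
R(17): 17−16=1 → B

LQTFEHFRB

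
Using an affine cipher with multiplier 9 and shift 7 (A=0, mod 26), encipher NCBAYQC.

N(13): 9·13+7=124≡20 → U
C(2): 9·2+7=25 → Z
B(1): 9·1+7=16 → Q
A(0): 9·0+7=7 → H
Y(24): 9·24+7=223≡15 → P
Q(16): 9·16+7=151≡21 → V
C(2): 9·2+7=25 → Z

UZQHPVZ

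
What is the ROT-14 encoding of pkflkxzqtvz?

dytzylnehjn

p(15): 15+14=29≡3 → d
k(10): 10+14=24 → y
f(5): 5+14=19 → t
l(11): 11+14=25 → z
k(10): 10+14=24 → y
x(23): 23+14=37≡11 → l
z(25): 25+14=39≡13 → n
q(16): 16+14=30≡4 → e
t(19): 19+14=33≡7 → h
v(21): 21+14=35≡9 → j
z(25): 25+14=39≡13 → n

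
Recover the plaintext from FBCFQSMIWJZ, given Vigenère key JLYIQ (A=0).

WQEXAJBKOTQ

Repeat the key across the ciphertext: JLYIQJLYIQJ
F(5)−J(9): -4≡22 → W
B(1)−L(11): -10≡16 → Q
C(2)−Y(24): -22≡4 → E
F(5)−I(8): -3≡23 → X
Q(16)−Q(16): 0 → A
S(18)−J(9): 9 → J
M(12)−L(11): 1 → B
I(8)−Y(24): -16≡10 → K
W(22)−I(8): 14 → O
J(9)−Q(16): -7≡19 → T
Z(25)−J(9): 16 → Q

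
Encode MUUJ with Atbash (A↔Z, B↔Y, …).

NFFQ

M(12) → N(13)
U(20) → F(5)
U(20) → F(5)
J(9) → Q(16)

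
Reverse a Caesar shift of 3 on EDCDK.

BAZAH

E(4): 4−3=1 → B
D(3): 3−3=0 → A
C(2): 2−3=-1≡25 → Z
D(3): 3−3=0 → A
K(10): 10−3=7 → H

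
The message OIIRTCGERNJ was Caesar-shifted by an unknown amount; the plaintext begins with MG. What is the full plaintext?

MGGPRAECPLH

From the crib: O(14)−M(12)=2, so the shift is 2.
Subtract 2 from each ciphertext letter:
O(14): 14−2=12 → M
I(8): 8−2=6 → G
I(8): 8−2=6 → G
R(17): 17−2=15 → P
T(19): 19−2=17 → R
C(2): 2−2=0 → A
G(6): 6−2=4 → E
E(4): 4−2=2 → C
R(17): 17−2=15 → P
N(13): 13−2=11 → L
J(9): 9−2=7 → H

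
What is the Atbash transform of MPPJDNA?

M(12) → N(13)
P(15) → K(10)
P(15) → K(10)
J(9) → Q(16)
D(3) → W(22)
N(13) → M(12)
A(0) → Z(25)

NKKQWMZ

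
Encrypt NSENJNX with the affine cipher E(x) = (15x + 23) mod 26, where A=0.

KHFKCKE

N(13): 15·13+23=218≡10 → K
S(18): 15·18+23=293≡7 → H
E(4): 15·4+23=83≡5 → F
N(13): 15·13+23=218≡10 → K
J(9): 15·9+23=158≡2 → C
N(13): 15·13+23=218≡10 → K
X(23): 15·23+23=368≡4 → E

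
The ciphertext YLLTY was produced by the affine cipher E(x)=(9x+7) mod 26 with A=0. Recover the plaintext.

The inverse of 9 mod 26 is 3, since 9·3=27≡1. Apply D(y)=3·(y−7) mod 26:
Y(24): 3·(24−7)=51≡25 → Z
L(11): 3·(11−7)=12 → M
L(11): 3·(11−7)=12 → M
T(19): 3·(19−7)=36≡10 → K
Y(24): 3·(24−7)=51≡25 → Z

ZMMKZ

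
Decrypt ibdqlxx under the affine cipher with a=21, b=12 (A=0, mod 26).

gxhuvdd

The inverse of 21 mod 26 is 5, since 21·5=105≡1. Apply D(y)=5·(y−12) mod 26:
i(8): 5·(8−12)=-20≡6 → g
b(1): 5·(1−12)=-55≡23 → x
d(3): 5·(3−12)=-45≡7 → h
q(16): 5·(16−12)=20 → u
l(11): 5·(11−12)=-5≡21 → v
x(23): 5·(23−12)=55≡3 → d
x(23): 5·(23−12)=55≡3 → d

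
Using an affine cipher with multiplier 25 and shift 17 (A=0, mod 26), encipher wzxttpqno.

vsuyycbed

w(22): 25·22+17=567≡21 → v
z(25): 25·25+17=642≡18 → s
x(23): 25·23+17=592≡20 → u
t(19): 25·19+17=492≡24 → y
t(19): 25·19+17=492≡24 → y
p(15): 25·15+17=392≡2 → c
q(16): 25·16+17=417≡1 → b
n(13): 25·13+17=342≡4 → e
o(14): 25·14+17=367≡3 → d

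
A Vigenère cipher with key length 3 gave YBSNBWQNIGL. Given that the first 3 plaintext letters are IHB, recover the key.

QUR

Subtract each crib letter from the matching ciphertext letter (mod 26):
Y(24)−I(8)=16 → Q
B(1)−H(7)=-6≡20 → U
S(18)−B(1)=17 → R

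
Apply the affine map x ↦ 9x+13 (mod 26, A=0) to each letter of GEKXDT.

G(6): 9·6+13=67≡15 → P
E(4): 9·4+13=49≡23 → X
K(10): 9·10+13=103≡25 → Z
X(23): 9·23+13=220≡12 → M
D(3): 9·3+13=40≡14 → O
T(19): 9·19+13=184≡2 → C

PXZMOC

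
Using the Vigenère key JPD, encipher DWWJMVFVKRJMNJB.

MLZSBYOKNAYPWYE

Repeat the key across the message: JPDJPDJPDJPDJPD
D(3)+J(9): 12 → M
W(22)+P(15): 37≡11 → L
W(22)+D(3): 25 → Z
J(9)+J(9): 18 → S
M(12)+P(15): 27≡1 → B
V(21)+D(3): 24 → Y
F(5)+J(9): 14 → O
V(21)+P(15): 36≡10 → K
K(10)+D(3): 13 → N
R(17)+J(9): 26≡0 → A
J(9)+P(15): 24 → Y
M(12)+D(3): 15 → P
N(13)+J(9): 22 → W
J(9)+P(15): 24 → Y
B(1)+D(3): 4 → E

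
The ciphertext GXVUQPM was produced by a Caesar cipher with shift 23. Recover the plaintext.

JAYXTSP

G(6): 6−23=-17≡9 → J
X(23): 23−23=0 → A
V(21): 21−23=-2≡24 → Y
U(20): 20−23=-3≡23 → X
Q(16): 16−23=-7≡19 → T
P(15): 15−23=-8≡18 → S
M(12): 12−23=-11≡15 → P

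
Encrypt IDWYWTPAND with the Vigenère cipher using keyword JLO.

ROKHHHYLBM

Repeat the key across the message: JLOJLOJLOJ
I(8)+J(9): 17 → R
D(3)+L(11): 14 → O
W(22)+O(14): 36≡10 → K
Y(24)+J(9): 33≡7 → H
W(22)+L(11): 33≡7 → H
T(19)+O(14): 33≡7 → H
P(15)+J(9): 24 → Y
A(0)+L(11): 11 → L
N(13)+O(14): 27≡1 → B
D(3)+J(9): 12 → M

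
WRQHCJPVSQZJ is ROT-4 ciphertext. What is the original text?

W(22): 22−4=18 → S
R(17): 17−4=13 → N
Q(16): 16−4=12 → M
H(7): 7−4=3 → D
C(2): 2−4=-2≡24 → Y
J(9): 9−4=5 → F
P(15): 15−4=11 → L
V(21): 21−4=17 → R
S(18): 18−4=14 → O
Q(16): 16−4=12 → M
Z(25): 25−4=21 → V
J(9): 9−4=5 → F

SNMDYFLROMVF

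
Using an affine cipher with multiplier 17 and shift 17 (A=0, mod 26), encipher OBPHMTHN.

VIMGNCGE

O(14): 17·14+17=255≡21 → V
B(1): 17·1+17=34≡8 → I
P(15): 17·15+17=272≡12 → M
H(7): 17·7+17=136≡6 → G
M(12): 17·12+17=221≡13 → N
T(19): 17·19+17=340≡2 → C
H(7): 17·7+17=136≡6 → G
N(13): 17·13+17=238≡4 → E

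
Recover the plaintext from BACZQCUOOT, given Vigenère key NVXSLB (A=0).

Repeat the key across the ciphertext: NVXSLBNVXS
B(1)−N(13): -12≡14 → O
A(0)−V(21): -21≡5 → F
C(2)−X(23): -21≡5 → F
Z(25)−S(18): 7 → H
Q(16)−L(11): 5 → F
C(2)−B(1): 1 → B
U(20)−N(13): 7 → H
O(14)−V(21): -7≡19 → T
O(14)−X(23): -9≡17 → R
T(19)−S(18): 1 → B

OFFHFBHTRB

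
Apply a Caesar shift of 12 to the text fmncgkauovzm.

f(5): 5+12=17 → r
m(12): 12+12=24 → y
n(13): 13+12=25 → z
c(2): 2+12=14 → o
g(6): 6+12=18 → s
k(10): 10+12=22 → w
a(0): 0+12=12 → m
u(20): 20+12=32≡6 → g
o(14): 14+12=26≡0 → a
v(21): 21+12=33≡7 → h
z(25): 25+12=37≡11 → l
m(12): 12+12=24 → y

ryzoswmgahly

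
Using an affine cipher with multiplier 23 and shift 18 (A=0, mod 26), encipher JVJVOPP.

J(9): 23·9+18=225≡17 → R
V(21): 23·21+18=501≡7 → H
J(9): 23·9+18=225≡17 → R
V(21): 23·21+18=501≡7 → H
O(14): 23·14+18=340≡2 → C
P(15): 23·15+18=363≡25 → Z
P(15): 23·15+18=363≡25 → Z

RHRHCZZ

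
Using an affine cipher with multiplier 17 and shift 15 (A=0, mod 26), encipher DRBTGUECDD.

D(3): 17·3+15=66≡14 → O
R(17): 17·17+15=304≡18 → S
B(1): 17·1+15=32≡6 → G
T(19): 17·19+15=338≡0 → A
G(6): 17·6+15=117≡13 → N
U(20): 17·20+15=355≡17 → R
E(4): 17·4+15=83≡5 → F
C(2): 17·2+15=49≡23 → X
D(3): 17·3+15=66≡14 → O
D(3): 17·3+15=66≡14 → O

OSGANRFXOO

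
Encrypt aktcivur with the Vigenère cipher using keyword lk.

luemtffb

Repeat the key across the message: lklklklk
a(0)+l(11): 11 → l
k(10)+k(10): 20 → u
t(19)+l(11): 30≡4 → e
c(2)+k(10): 12 → m
i(8)+l(11): 19 → t
v(21)+k(10): 31≡5 → f
u(20)+l(11): 31≡5 → f
r(17)+k(10): 27≡1 → b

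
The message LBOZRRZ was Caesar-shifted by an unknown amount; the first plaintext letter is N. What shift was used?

From the crib: L(11)−N(13)=-2≡24, so the shift is 24.

24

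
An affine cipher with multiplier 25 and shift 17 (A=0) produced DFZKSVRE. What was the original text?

OMSHZWAN

The inverse of 25 mod 26 is 25, since 25·25=625≡1. Apply D(y)=25·(y−17) mod 26:
D(3): 25·(3−17)=-350≡14 → O
F(5): 25·(5−17)=-300≡12 → M
Z(25): 25·(25−17)=200≡18 → S
K(10): 25·(10−17)=-175≡7 → H
S(18): 25·(18−17)=25 → Z
V(21): 25·(21−17)=100≡22 → W
R(17): 25·(17−17)=0 → A
E(4): 25·(4−17)=-325≡13 → N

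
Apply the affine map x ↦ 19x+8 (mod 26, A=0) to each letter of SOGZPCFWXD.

S(18): 19·18+8=350≡12 → M
O(14): 19·14+8=274≡14 → O
G(6): 19·6+8=122≡18 → S
Z(25): 19·25+8=483≡15 → P
P(15): 19·15+8=293≡7 → H
C(2): 19·2+8=46≡20 → U
F(5): 19·5+8=103≡25 → Z
W(22): 19·22+8=426≡10 → K
X(23): 19·23+8=445≡3 → D
D(3): 19·3+8=65≡13 → N

MOSPHUZKDN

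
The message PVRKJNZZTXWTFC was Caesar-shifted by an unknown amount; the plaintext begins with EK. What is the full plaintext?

EKGZYCOOIMLIUR

From the crib: P(15)−E(4)=11, so the shift is 11.
Subtract 11 from each ciphertext letter:
P(15): 15−11=4 → E
V(21): 21−11=10 → K
R(17): 17−11=6 → G
K(10): 10−11=-1≡25 → Z
J(9): 9−11=-2≡24 → Y
N(13): 13−11=2 → C
Z(25): 25−11=14 → O
Z(25): 25−11=14 → O
T(19): 19−11=8 → I
X(23): 23−11=12 → M
W(22): 22−11=11 → L
T(19): 19−11=8 → I
F(5): 5−11=-6≡20 → U
C(2): 2−11=-9≡17 → R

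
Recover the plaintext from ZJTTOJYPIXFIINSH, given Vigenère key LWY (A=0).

Repeat the key across the ciphertext: LWYLWYLWYLWYLWYL
Z(25)−L(11): 14 → O
J(9)−W(22): -13≡13 → N
T(19)−Y(24): -5≡21 → V
T(19)−L(11): 8 → I
O(14)−W(22): -8≡18 → S
J(9)−Y(24): -15≡11 → L
Y(24)−L(11): 13 → N
P(15)−W(22): -7≡19 → T
I(8)−Y(24): -16≡10 → K
X(23)−L(11): 12 → M
F(5)−W(22): -17≡9 → J
I(8)−Y(24): -16≡10 → K
I(8)−L(11): -3≡23 → X
N(13)−W(22): -9≡17 → R
S(18)−Y(24): -6≡20 → U
H(7)−L(11): -4≡22 → W

ONVISLNTKMJKXRUW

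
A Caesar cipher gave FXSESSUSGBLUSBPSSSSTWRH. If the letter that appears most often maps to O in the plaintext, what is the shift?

The most frequent ciphertext letter is S (appears 9 times).
S is position 18; O is position 14.
Shift = 4.

4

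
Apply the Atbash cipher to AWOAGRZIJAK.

ZDLZTIARQZP

A(0) → Z(25)
W(22) → D(3)
O(14) → L(11)
A(0) → Z(25)
G(6) → T(19)
R(17) → I(8)
Z(25) → A(0)
I(8) → R(17)
J(9) → Q(16)
A(0) → Z(25)
K(10) → P(15)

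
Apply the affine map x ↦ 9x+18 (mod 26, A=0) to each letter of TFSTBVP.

T(19): 9·19+18=189≡7 → H
F(5): 9·5+18=63≡11 → L
S(18): 9·18+18=180≡24 → Y
T(19): 9·19+18=189≡7 → H
B(1): 9·1+18=27≡1 → B
V(21): 9·21+18=207≡25 → Z
P(15): 9·15+18=153≡23 → X

HLYHBZX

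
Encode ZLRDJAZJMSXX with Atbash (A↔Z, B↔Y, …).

AOIWQZAQNHCC

Z(25) → A(0)
L(11) → O(14)
R(17) → I(8)
D(3) → W(22)
J(9) → Q(16)
A(0) → Z(25)
Z(25) → A(0)
J(9) → Q(16)
M(12) → N(13)
S(18) → H(7)
X(23) → C(2)
X(23) → C(2)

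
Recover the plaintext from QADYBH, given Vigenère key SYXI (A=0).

YCGQJJ

Repeat the key across the ciphertext: SYXISY
Q(16)−S(18): -2≡24 → Y
A(0)−Y(24): -24≡2 → C
D(3)−X(23): -20≡6 → G
Y(24)−I(8): 16 → Q
B(1)−S(18): -17≡9 → J
H(7)−Y(24): -17≡9 → J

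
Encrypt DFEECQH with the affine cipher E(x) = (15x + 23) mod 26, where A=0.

QUFFBDY

D(3): 15·3+23=68≡16 → Q
F(5): 15·5+23=98≡20 → U
E(4): 15·4+23=83≡5 → F
E(4): 15·4+23=83≡5 → F
C(2): 15·2+23=53≡1 → B
Q(16): 15·16+23=263≡3 → D
H(7): 15·7+23=128≡24 → Y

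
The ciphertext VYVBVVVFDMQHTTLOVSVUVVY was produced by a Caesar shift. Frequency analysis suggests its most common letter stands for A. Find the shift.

21

The most frequent ciphertext letter is V (appears 9 times).
V is position 21; A is position 0.
Shift = 21.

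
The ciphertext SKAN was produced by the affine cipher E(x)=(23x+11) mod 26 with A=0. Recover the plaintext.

PJVI

The inverse of 23 mod 26 is 17, since 23·17=391≡1. Apply D(y)=17·(y−11) mod 26:
S(18): 17·(18−11)=119≡15 → P
K(10): 17·(10−11)=-17≡9 → J
A(0): 17·(0−11)=-187≡21 → V
N(13): 17·(13−11)=34≡8 → I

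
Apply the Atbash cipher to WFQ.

W(22) → D(3)
F(5) → U(20)
Q(16) → J(9)

DUJ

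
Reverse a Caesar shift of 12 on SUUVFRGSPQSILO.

GIIJTFUGDEGWZC

S(18): 18−12=6 → G
U(20): 20−12=8 → I
U(20): 20−12=8 → I
V(21): 21−12=9 → J
F(5): 5−12=-7≡19 → T
R(17): 17−12=5 → F
G(6): 6−12=-6≡20 → U
S(18): 18−12=6 → G
P(15): 15−12=3 → D
Q(16): 16−12=4 → E
S(18): 18−12=6 → G
I(8): 8−12=-4≡22 → W
L(11): 11−12=-1≡25 → Z
O(14): 14−12=2 → C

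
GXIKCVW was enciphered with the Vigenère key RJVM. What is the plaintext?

PONYLMB

Repeat the key across the ciphertext: RJVMRJV
G(6)−R(17): -11≡15 → P
X(23)−J(9): 14 → O
I(8)−V(21): -13≡13 → N
K(10)−M(12): -2≡24 → Y
C(2)−R(17): -15≡11 → L
V(21)−J(9): 12 → M
W(22)−V(21): 1 → B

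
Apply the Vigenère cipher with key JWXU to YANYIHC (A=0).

Repeat the key across the message: JWXUJWX
Y(24)+J(9): 33≡7 → H
A(0)+W(22): 22 → W
N(13)+X(23): 36≡10 → K
Y(24)+U(20): 44≡18 → S
I(8)+J(9): 17 → R
H(7)+W(22): 29≡3 → D
C(2)+X(23): 25 → Z

HWKSRDZ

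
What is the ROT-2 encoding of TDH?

VFJ

T(19): 19+2=21 → V
D(3): 3+2=5 → F
H(7): 7+2=9 → J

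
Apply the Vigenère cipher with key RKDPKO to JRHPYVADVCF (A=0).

ABKEIJRNYRP

Repeat the key across the message: RKDPKORKDPK
J(9)+R(17): 26≡0 → A
R(17)+K(10): 27≡1 → B
H(7)+D(3): 10 → K
P(15)+P(15): 30≡4 → E
Y(24)+K(10): 34≡8 → I
V(21)+O(14): 35≡9 → J
A(0)+R(17): 17 → R
D(3)+K(10): 13 → N
V(21)+D(3): 24 → Y
C(2)+P(15): 17 → R
F(5)+K(10): 15 → P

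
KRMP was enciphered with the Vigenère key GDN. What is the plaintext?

Repeat the key across the ciphertext: GDNG
K(10)−G(6): 4 → E
R(17)−D(3): 14 → O
M(12)−N(13): -1≡25 → Z
P(15)−G(6): 9 → J

EOZJ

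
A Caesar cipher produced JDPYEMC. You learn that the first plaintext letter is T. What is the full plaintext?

TNZIOWM

From the crib: J(9)−T(19)=-10≡16, so the shift is 16.
Subtract 16 from each ciphertext letter:
J(9): 9−16=-7≡19 → T
D(3): 3−16=-13≡13 → N
P(15): 15−16=-1≡25 → Z
Y(24): 24−16=8 → I
E(4): 4−16=-12≡14 → O
M(12): 12−16=-4≡22 → W
C(2): 2−16=-14≡12 → M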